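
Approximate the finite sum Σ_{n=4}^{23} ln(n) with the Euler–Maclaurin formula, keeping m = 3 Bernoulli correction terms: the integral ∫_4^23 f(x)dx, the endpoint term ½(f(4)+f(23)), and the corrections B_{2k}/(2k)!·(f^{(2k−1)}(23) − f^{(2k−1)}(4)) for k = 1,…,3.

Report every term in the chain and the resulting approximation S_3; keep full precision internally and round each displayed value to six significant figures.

The integral term ∫_4^23 ln(x) dx = 47.5712.
Boundary: ½(f(4) + f(23)) = ½(1.38629 + 3.13549) = 2.26089.
So far: 49.8321.
k=1: B_{2}/(2)! × [f^{(1)}(23) − f^{(1)}(4)] = 1/12 × (0.0434783 − 0.250000) = -0.0172101.
Running total after k=1: 49.8149.
k=2: B_{4}/(4)! × [f^{(3)}(23) − f^{(3)}(4)] = −1/720 × (0.000164379 − 0.0312500) = 4.31745e-05.
Running total after k=2: 49.8149.
k=3: B_{6}/(6)! × [f^{(5)}(23) − f^{(5)}(4)] = 1/30240 × (3.72883e-06 − 0.0234375) = -7.74926e-07.

S_3 ≈ 49.8149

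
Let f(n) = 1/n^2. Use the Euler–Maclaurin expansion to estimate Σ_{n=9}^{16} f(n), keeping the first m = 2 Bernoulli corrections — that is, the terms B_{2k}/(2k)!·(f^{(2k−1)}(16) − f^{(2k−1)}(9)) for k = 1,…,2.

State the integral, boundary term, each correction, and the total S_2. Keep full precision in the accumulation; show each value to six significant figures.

The integral term ∫_9^16 1/x^2 dx = 0.0486111.
Endpoint term: (f(9) + f(16))/2 = (0.0123457 + 0.00390625)/2 = 0.00812596.
So far: 0.0567371.
k=1: B_{2}/(2)! × [f^{(1)}(16) − f^{(1)}(9)] = 1/12 × (-0.000488281 − (-0.00274348)) = 0.000187934.
After k=1: 0.0569250.
k=2: B_{4}/(4)! × [f^{(3)}(16) − f^{(3)}(9)] = −1/720 × (-2.28882e-05 − (-0.000406442)) = -5.32714e-07.

S_2 ≈ 0.0569245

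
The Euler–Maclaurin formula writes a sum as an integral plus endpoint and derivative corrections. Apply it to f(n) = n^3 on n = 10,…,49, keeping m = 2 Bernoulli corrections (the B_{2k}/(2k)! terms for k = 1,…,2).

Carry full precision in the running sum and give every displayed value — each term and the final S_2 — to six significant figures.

S_2 ≈ 1.49860e+06

∫_10^49 x^3 dx evaluates to 1.43870e+06.
Boundary: ½(f(10) + f(49)) = ½(1000.00 + 117649) = 59324.5.
Integral + boundary = 1.49802e+06.
Order-1 term: 1/12 · (7203.00 − 300.000) = 575.250.
After k=1: 1.49860e+06.
Order-2 term: −1/720 · (6.00000 − 6.00000) = 0.00000.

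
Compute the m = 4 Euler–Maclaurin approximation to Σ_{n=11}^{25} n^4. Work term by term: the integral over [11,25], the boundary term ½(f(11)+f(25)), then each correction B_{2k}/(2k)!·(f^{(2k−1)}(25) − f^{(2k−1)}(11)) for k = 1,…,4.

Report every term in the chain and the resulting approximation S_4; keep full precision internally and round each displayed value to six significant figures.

S_4 ≈ 2.12831e+06

∫_11^25 x^4 dx evaluates to 1.92091e+06.
Boundary: ½(f(11) + f(25)) = ½(14641.0 + 390625) = 202633.
Running total after boundary: 2.12355e+06.
Correction k=1: B_{2}/2! · (f^{(1)}(25) − f^{(1)}(11)) = 1/12 · (62500.0 − 5324.00) = 4764.67.
After k=1: 2.12831e+06.
Correction k=2: B_{4}/4! · (f^{(3)}(25) − f^{(3)}(11)) = −1/720 · (600.000 − 264.000) = -0.466667.
After k=2: 2.12831e+06.
Correction k=3: B_{6}/6! · (f^{(5)}(25) − f^{(5)}(11)) = 1/30240 · (0.00000 − 0.00000) = 0.00000.
After k=3: 2.12831e+06.
Correction k=4: B_{8}/8! · (f^{(7)}(25) − f^{(7)}(11)) = −1/1209600 · (0.00000 − 0.00000) = 0.00000.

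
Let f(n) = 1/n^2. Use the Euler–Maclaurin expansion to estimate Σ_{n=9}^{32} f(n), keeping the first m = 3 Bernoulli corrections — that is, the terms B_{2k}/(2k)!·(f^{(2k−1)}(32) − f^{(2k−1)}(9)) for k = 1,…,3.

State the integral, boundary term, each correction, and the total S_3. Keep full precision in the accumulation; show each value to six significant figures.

S_3 ≈ 0.0867452

∫_9^32 1/x^2 dx evaluates to 0.0798611.
½[f(9) + f(32)] = ½[0.0123457 + 0.000976562] = 0.00666112.
So far: 0.0865222.
Correction k=1: B_{2}/2! · (f^{(1)}(32) − f^{(1)}(9)) = 1/12 · (-6.10352e-05 − (-0.00274348)) = 0.000223537.
Partial sum through k=1: 0.0867458.
Correction k=2: B_{4}/4! · (f^{(3)}(32) − f^{(3)}(9)) = −1/720 · (-7.15256e-07 − (-0.000406442)) = -5.63510e-07.
Partial sum through k=2: 0.0867452.
Correction k=3: B_{6}/6! · (f^{(5)}(32) − f^{(5)}(9)) = 1/30240 · (-2.09548e-08 − (-0.000150534)) = 4.97729e-09.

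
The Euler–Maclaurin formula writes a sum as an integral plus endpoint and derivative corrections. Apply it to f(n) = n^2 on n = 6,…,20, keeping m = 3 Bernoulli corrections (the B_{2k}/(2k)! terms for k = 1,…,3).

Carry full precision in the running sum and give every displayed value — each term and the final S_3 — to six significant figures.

S_3 ≈ 2815.00

The integral term ∫_6^20 x^2 dx = 2594.67.
Boundary: ½(f(6) + f(20)) = ½(36.0000 + 400.000) = 218.000.
Running total after boundary: 2812.67.
k=1: B_{2}/(2)! × [f^{(1)}(20) − f^{(1)}(6)] = 1/12 × (40.0000 − 12.0000) = 2.33333.
After k=1: 2815.00.
k=2: B_{4}/(4)! × [f^{(3)}(20) − f^{(3)}(6)] = −1/720 × (0.00000 − 0.00000) = 0.00000.
After k=2: 2815.00.
k=3: B_{6}/(6)! × [f^{(5)}(20) − f^{(5)}(6)] = 1/30240 × (0.00000 − 0.00000) = 0.00000.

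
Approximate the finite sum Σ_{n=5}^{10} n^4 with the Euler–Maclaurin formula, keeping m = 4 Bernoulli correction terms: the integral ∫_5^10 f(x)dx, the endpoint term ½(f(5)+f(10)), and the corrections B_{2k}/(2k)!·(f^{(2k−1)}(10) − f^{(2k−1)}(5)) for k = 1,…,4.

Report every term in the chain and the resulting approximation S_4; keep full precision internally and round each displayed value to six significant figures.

The integral term ∫_5^10 x^4 dx = 19375.0.
½[f(5) + f(10)] = ½[625.000 + 10000.0] = 5312.50.
Running total after boundary: 24687.5.
Correction k=1: B_{2}/2! · (f^{(1)}(10) − f^{(1)}(5)) = 1/12 · (4000.00 − 500.000) = 291.667.
Partial sum through k=1: 24979.2.
Correction k=2: B_{4}/4! · (f^{(3)}(10) − f^{(3)}(5)) = −1/720 · (240.000 − 120.000) = -0.166667.
Partial sum through k=2: 24979.0.
Correction k=3: B_{6}/6! · (f^{(5)}(10) − f^{(5)}(5)) = 1/30240 · (0.00000 − 0.00000) = 0.00000.
Partial sum through k=3: 24979.0.
Correction k=4: B_{8}/8! · (f^{(7)}(10) − f^{(7)}(5)) = −1/1209600 · (0.00000 − 0.00000) = 0.00000.

S_4 ≈ 24979.0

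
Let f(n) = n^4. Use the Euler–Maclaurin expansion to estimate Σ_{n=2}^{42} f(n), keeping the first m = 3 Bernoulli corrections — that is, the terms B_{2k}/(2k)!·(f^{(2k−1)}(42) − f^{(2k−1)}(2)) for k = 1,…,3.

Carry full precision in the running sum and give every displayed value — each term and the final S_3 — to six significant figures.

Integral: ∫_2^42 x^4 dx = 2.61382e+07.
Boundary: ½(f(2) + f(42)) = ½(16.0000 + 3.11170e+06) = 1.55586e+06.
Integral + boundary = 2.76941e+07.
k=1: B_{2}/(2)! × [f^{(1)}(42) − f^{(1)}(2)] = 1/12 × (296352 − 32.0000) = 24693.3.
Partial sum through k=1: 2.77188e+07.
k=2: B_{4}/(4)! × [f^{(3)}(42) − f^{(3)}(2)] = −1/720 × (1008.00 − 48.0000) = -1.33333.
Partial sum through k=2: 2.77188e+07.
k=3: B_{6}/(6)! × [f^{(5)}(42) − f^{(5)}(2)] = 1/30240 × (0.00000 − 0.00000) = 0.00000.

S_3 ≈ 2.77188e+07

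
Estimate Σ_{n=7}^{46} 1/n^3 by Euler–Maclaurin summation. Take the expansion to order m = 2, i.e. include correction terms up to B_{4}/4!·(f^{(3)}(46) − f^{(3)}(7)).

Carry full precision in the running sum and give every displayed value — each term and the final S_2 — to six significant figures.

S_2 ≈ 0.0115340

Integral: ∫_7^46 1/x^3 dx = 0.00996779.
Endpoint term: (f(7) + f(46))/2 = (0.00291545 + 1.02737e-05)/2 = 0.00146286.
So far: 0.0114306.
k=1: B_{2}/(2)! × [f^{(1)}(46) − f^{(1)}(7)] = 1/12 × (-6.70023e-07 − (-0.00124948)) = 0.000104067.
Partial sum through k=1: 0.0115347.
k=2: B_{4}/(4)! × [f^{(3)}(46) − f^{(3)}(7)] = −1/720 × (-6.33292e-09 − (-0.000509992)) = -7.08313e-07.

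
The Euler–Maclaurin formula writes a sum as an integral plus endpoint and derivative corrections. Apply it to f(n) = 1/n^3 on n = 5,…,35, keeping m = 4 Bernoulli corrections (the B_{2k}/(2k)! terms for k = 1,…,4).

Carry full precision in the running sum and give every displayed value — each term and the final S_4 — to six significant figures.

∫_5^35 1/x^3 dx evaluates to 0.0195918.
Boundary: ½(f(5) + f(35)) = ½(0.00800000 + 2.33236e-05) = 0.00401166.
Integral + boundary = 0.0236035.
Correction k=1: B_{2}/2! · (f^{(1)}(35) − f^{(1)}(5)) = 1/12 · (-1.99917e-06 − (-0.00480000)) = 0.000399833.
Partial sum through k=1: 0.0240033.
Correction k=2: B_{4}/4! · (f^{(3)}(35) − f^{(3)}(5)) = −1/720 · (-3.26395e-08 − (-0.00384000)) = -5.33329e-06.
Partial sum through k=2: 0.0239980.
Correction k=3: B_{6}/6! · (f^{(5)}(35) − f^{(5)}(5)) = 1/30240 · (-1.11907e-09 − (-0.00645120)) = 2.13333e-07.
Partial sum through k=3: 0.0239982.
Correction k=4: B_{8}/8! · (f^{(7)}(35) − f^{(7)}(5)) = −1/1209600 · (-6.57737e-11 − (-0.0185795)) = -1.53600e-08.

S_4 ≈ 0.0239982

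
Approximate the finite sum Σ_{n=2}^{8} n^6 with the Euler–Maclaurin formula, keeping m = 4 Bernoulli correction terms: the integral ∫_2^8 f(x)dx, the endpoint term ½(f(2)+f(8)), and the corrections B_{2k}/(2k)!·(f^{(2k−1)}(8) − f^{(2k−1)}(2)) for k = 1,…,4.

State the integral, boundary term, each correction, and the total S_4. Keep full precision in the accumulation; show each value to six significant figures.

∫_2^8 x^6 dx evaluates to 299575.
Boundary: ½(f(2) + f(8)) = ½(64.0000 + 262144) = 131104.
Integral + boundary = 430679.
Order-1 term: 1/12 · (196608 − 192.000) = 16368.0.
Running total after k=1: 447047.
Order-2 term: −1/720 · (61440.0 − 960.000) = -84.0000.
Running total after k=2: 446963.
Order-3 term: 1/30240 · (5760.00 − 1440.00) = 0.142857.
Running total after k=3: 446963.
Order-4 term: −1/1209600 · (0.00000 − 0.00000) = 0.00000.

S_4 ≈ 446963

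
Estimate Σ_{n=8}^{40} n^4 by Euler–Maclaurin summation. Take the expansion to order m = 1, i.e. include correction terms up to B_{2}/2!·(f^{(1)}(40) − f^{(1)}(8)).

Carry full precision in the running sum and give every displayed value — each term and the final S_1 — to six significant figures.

S_1 ≈ 2.17767e+07

Integral: ∫_8^40 x^4 dx = 2.04734e+07.
Boundary: ½(f(8) + f(40)) = ½(4096.00 + 2.56000e+06) = 1.28205e+06.
Integral + boundary = 2.17555e+07.
Correction k=1: B_{2}/2! · (f^{(1)}(40) − f^{(1)}(8)) = 1/12 · (256000 − 2048.00) = 21162.7.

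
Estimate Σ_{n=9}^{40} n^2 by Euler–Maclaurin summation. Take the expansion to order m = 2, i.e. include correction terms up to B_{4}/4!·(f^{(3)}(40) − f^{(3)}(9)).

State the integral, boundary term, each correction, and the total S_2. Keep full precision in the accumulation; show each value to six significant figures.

The integral term ∫_9^40 x^2 dx = 21090.3.
½[f(9) + f(40)] = ½[81.0000 + 1600.00] = 840.500.
Running total after boundary: 21930.8.
Order-1 term: 1/12 · (80.0000 − 18.0000) = 5.16667.
Partial sum through k=1: 21936.0.
Order-2 term: −1/720 · (0.00000 − 0.00000) = 0.00000.

S_2 ≈ 21936.0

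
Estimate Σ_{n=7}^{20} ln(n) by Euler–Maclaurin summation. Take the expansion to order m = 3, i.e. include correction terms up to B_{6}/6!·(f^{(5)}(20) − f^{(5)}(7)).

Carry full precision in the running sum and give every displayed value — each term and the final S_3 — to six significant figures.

S_3 ≈ 35.7564

The integral term ∫_7^20 ln(x) dx = 33.2933.
½[f(7) + f(20)] = ½[1.94591 + 2.99573] = 2.47082.
So far: 35.7641.
k=1: B_{2}/(2)! × [f^{(1)}(20) − f^{(1)}(7)] = 1/12 × (0.0500000 − 0.142857) = -0.00773810.
After k=1: 35.7564.
k=2: B_{4}/(4)! × [f^{(3)}(20) − f^{(3)}(7)] = −1/720 × (0.000250000 − 0.00583090) = 7.75126e-06.
After k=2: 35.7564.
k=3: B_{6}/(6)! × [f^{(5)}(20) − f^{(5)}(7)] = 1/30240 × (7.50000e-06 − 0.00142798) = -4.69734e-08.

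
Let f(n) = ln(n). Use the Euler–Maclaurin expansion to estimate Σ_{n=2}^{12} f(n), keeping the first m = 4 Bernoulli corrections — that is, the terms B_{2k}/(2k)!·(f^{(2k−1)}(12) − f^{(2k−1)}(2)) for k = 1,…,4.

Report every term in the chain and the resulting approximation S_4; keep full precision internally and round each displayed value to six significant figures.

S_4 ≈ 19.9872

The integral term ∫_2^12 ln(x) dx = 18.4326.
Boundary: ½(f(2) + f(12)) = ½(0.693147 + 2.48491) = 1.58903.
Integral + boundary = 20.0216.
k=1: B_{2}/(2)! × [f^{(1)}(12) − f^{(1)}(2)] = 1/12 × (0.0833333 − 0.500000) = -0.0347222.
Partial sum through k=1: 19.9869.
k=2: B_{4}/(4)! × [f^{(3)}(12) − f^{(3)}(2)] = −1/720 × (0.00115741 − 0.250000) = 0.000345615.
Partial sum through k=2: 19.9872.
k=3: B_{6}/(6)! × [f^{(5)}(12) − f^{(5)}(2)] = 1/30240 × (9.64506e-05 − 0.750000) = -2.47984e-05.
Partial sum through k=3: 19.9872.
k=4: B_{8}/(8)! × [f^{(7)}(12) − f^{(7)}(2)] = −1/1209600 × (2.00939e-05 − 5.62500) = 4.65028e-06.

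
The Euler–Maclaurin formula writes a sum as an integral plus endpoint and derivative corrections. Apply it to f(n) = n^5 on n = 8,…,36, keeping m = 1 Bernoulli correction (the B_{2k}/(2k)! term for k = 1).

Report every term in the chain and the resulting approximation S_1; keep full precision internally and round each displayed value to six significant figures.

∫_8^36 x^5 dx evaluates to 3.62753e+08.
Boundary: ½(f(8) + f(36)) = ½(32768.0 + 6.04662e+07) = 3.02495e+07.
Integral + boundary = 3.93003e+08.
Correction k=1: B_{2}/2! · (f^{(1)}(36) − f^{(1)}(8)) = 1/12 · (8.39808e+06 − 20480.0) = 698133.

S_1 ≈ 3.93701e+08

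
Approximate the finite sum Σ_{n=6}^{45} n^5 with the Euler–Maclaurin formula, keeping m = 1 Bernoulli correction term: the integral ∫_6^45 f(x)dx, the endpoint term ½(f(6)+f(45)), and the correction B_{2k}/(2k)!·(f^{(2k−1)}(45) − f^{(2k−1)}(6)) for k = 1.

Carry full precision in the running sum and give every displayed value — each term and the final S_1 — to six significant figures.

Integral: ∫_6^45 x^5 dx = 1.38395e+09.
½[f(6) + f(45)] = ½[7776.00 + 1.84528e+08] = 9.22680e+07.
Integral + boundary = 1.47622e+09.
k=1: B_{2}/(2)! × [f^{(1)}(45) − f^{(1)}(6)] = 1/12 × (2.05031e+07 − 6480.00) = 1.70805e+06.

S_1 ≈ 1.47793e+09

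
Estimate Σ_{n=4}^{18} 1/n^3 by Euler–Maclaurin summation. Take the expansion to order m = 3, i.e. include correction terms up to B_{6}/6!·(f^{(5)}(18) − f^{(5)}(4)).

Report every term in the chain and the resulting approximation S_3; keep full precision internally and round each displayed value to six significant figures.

The integral term ∫_4^18 1/x^3 dx = 0.0297068.
½[f(4) + f(18)] = ½[0.0156250 + 0.000171468] = 0.00789823.
Integral + boundary = 0.0376050.
k=1: B_{2}/(2)! × [f^{(1)}(18) − f^{(1)}(4)] = 1/12 × (-2.85780e-05 − (-0.0117188)) = 0.000974181.
Partial sum through k=1: 0.0385792.
k=2: B_{4}/(4)! × [f^{(3)}(18) − f^{(3)}(4)] = −1/720 × (-1.76407e-06 − (-0.0146484)) = -2.03426e-05.
Partial sum through k=2: 0.0385589.
k=3: B_{6}/(6)! × [f^{(5)}(18) − f^{(5)}(4)] = 1/30240 × (-2.28676e-07 − (-0.0384521)) = 1.27156e-06.

S_3 ≈ 0.0385601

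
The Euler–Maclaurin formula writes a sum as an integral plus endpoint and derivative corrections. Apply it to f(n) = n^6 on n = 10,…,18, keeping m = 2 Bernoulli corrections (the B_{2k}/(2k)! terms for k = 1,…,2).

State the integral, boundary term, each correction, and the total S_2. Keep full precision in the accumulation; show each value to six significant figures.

∫_10^18 x^6 dx evaluates to 8.60314e+07.
Endpoint term: (f(10) + f(18))/2 = (1.00000e+06 + 3.40122e+07)/2 = 1.75061e+07.
So far: 1.03538e+08.
Order-1 term: 1/12 · (1.13374e+07 − 600000) = 894784.
Partial sum through k=1: 1.04432e+08.
Order-2 term: −1/720 · (699840 − 120000) = -805.333.

S_2 ≈ 1.04432e+08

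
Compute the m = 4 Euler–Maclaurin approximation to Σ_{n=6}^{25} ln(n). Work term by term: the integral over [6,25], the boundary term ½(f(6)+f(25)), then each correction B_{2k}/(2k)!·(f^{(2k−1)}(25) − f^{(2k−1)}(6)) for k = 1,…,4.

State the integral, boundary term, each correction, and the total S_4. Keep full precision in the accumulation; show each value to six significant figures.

Integral: ∫_6^25 ln(x) dx = 50.7213.
Boundary: ½(f(6) + f(25)) = ½(1.79176 + 3.21888) = 2.50532.
Running total after boundary: 53.2267.
Correction k=1: B_{2}/2! · (f^{(1)}(25) − f^{(1)}(6)) = 1/12 · (0.0400000 − 0.166667) = -0.0105556.
Running total after k=1: 53.2161.
Correction k=2: B_{4}/4! · (f^{(3)}(25) − f^{(3)}(6)) = −1/720 · (0.000128000 − 0.00925926) = 1.26823e-05.
Running total after k=2: 53.2161.
Correction k=3: B_{6}/6! · (f^{(5)}(25) − f^{(5)}(6)) = 1/30240 · (2.45760e-06 − 0.00308642) = -1.01983e-07.
Running total after k=3: 53.2161.
Correction k=4: B_{8}/8! · (f^{(7)}(25) − f^{(7)}(6)) = −1/1209600 · (1.17965e-07 − 0.00257202) = 2.12624e-09.

S_4 ≈ 53.2161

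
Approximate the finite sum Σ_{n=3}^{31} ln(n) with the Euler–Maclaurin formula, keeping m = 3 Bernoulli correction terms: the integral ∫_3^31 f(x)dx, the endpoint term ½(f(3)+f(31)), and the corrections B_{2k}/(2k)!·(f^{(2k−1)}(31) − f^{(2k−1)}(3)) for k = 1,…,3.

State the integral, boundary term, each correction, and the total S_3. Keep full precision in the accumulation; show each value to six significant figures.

S_3 ≈ 77.3991

∫_3^31 ln(x) dx evaluates to 75.1578.
Endpoint term: (f(3) + f(31))/2 = (1.09861 + 3.43399)/2 = 2.26630.
Running total after boundary: 77.4241.
k=1: B_{2}/(2)! × [f^{(1)}(31) − f^{(1)}(3)] = 1/12 × (0.0322581 − 0.333333) = -0.0250896.
Running total after k=1: 77.3990.
k=2: B_{4}/(4)! × [f^{(3)}(31) − f^{(3)}(3)] = −1/720 × (6.71344e-05 − 0.0740741) = 0.000102787.
Running total after k=2: 77.3991.
k=3: B_{6}/(6)! × [f^{(5)}(31) − f^{(5)}(3)] = 1/30240 × (8.38306e-07 − 0.0987654) = -3.26602e-06.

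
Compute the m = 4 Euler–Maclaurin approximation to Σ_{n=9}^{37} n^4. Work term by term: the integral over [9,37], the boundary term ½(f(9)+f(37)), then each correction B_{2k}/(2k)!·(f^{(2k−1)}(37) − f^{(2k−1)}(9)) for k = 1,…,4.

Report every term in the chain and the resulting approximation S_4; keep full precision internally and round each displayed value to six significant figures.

The integral term ∫_9^37 x^4 dx = 1.38570e+07.
Boundary: ½(f(9) + f(37)) = ½(6561.00 + 1.87416e+06) = 940361.
Running total after boundary: 1.47973e+07.
Correction k=1: B_{2}/2! · (f^{(1)}(37) − f^{(1)}(9)) = 1/12 · (202612 − 2916.00) = 16641.3.
Partial sum through k=1: 1.48140e+07.
Correction k=2: B_{4}/4! · (f^{(3)}(37) − f^{(3)}(9)) = −1/720 · (888.000 − 216.000) = -0.933333.
Partial sum through k=2: 1.48140e+07.
Correction k=3: B_{6}/6! · (f^{(5)}(37) − f^{(5)}(9)) = 1/30240 · (0.00000 − 0.00000) = 0.00000.
Partial sum through k=3: 1.48140e+07.
Correction k=4: B_{8}/8! · (f^{(7)}(37) − f^{(7)}(9)) = −1/1209600 · (0.00000 − 0.00000) = 0.00000.

S_4 ≈ 1.48140e+07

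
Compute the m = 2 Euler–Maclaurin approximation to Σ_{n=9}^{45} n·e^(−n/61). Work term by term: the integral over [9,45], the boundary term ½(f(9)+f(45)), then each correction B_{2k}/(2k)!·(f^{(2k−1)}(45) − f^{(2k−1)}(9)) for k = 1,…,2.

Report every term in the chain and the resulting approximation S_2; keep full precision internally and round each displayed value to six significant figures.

The integral term ∫_9^45 x·e^(−x/61) dx = 592.165.
Boundary: ½(f(9) + f(45)) = ½(7.76544 + 21.5195) = 14.6425.
So far: 606.807.
k=1: B_{2}/(2)! × [f^{(1)}(45) − f^{(1)}(9)] = 1/12 × (0.125432 − 0.735525) = -0.0508410.
After k=1: 606.756.
k=2: B_{4}/(4)! × [f^{(3)}(45) − f^{(3)}(9)] = −1/720 × (0.000290742 − 0.000661429) = 5.14843e-07.

S_2 ≈ 606.756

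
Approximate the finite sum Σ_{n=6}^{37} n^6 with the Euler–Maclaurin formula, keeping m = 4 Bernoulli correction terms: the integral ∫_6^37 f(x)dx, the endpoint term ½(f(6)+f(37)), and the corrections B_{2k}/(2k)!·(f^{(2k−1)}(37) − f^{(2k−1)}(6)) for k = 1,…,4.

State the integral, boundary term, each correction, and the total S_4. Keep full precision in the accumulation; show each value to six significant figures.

∫_6^37 x^6 dx evaluates to 1.35617e+10.
½[f(6) + f(37)] = ½[46656.0 + 2.56573e+09] = 1.28289e+09.
Running total after boundary: 1.48445e+10.
k=1: B_{2}/(2)! × [f^{(1)}(37) − f^{(1)}(6)] = 1/12 × (4.16064e+08 − 46656.0) = 3.46681e+07.
Running total after k=1: 1.48792e+10.
k=2: B_{4}/(4)! × [f^{(3)}(37) − f^{(3)}(6)] = −1/720 × (6.07836e+06 − 25920.0) = -8406.17.
Running total after k=2: 1.48792e+10.
k=3: B_{6}/(6)! × [f^{(5)}(37) − f^{(5)}(6)] = 1/30240 × (26640.0 − 4320.00) = 0.738095.
Running total after k=3: 1.48792e+10.
k=4: B_{8}/(8)! × [f^{(7)}(37) − f^{(7)}(6)] = −1/1209600 × (0.00000 − 0.00000) = 0.00000.

S_4 ≈ 1.48792e+10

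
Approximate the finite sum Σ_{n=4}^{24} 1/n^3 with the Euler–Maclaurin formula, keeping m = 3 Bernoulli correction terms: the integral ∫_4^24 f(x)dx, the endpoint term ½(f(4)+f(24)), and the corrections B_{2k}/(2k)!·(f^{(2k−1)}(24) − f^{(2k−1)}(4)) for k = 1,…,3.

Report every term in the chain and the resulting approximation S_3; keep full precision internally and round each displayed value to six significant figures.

The integral term ∫_4^24 1/x^3 dx = 0.0303819.
½[f(4) + f(24)] = ½[0.0156250 + 7.23380e-05] = 0.00784867.
So far: 0.0382306.
Correction k=1: B_{2}/2! · (f^{(1)}(24) − f^{(1)}(4)) = 1/12 · (-9.04225e-06 − (-0.0117188)) = 0.000975809.
Partial sum through k=1: 0.0392064.
Correction k=2: B_{4}/4! · (f^{(3)}(24) − f^{(3)}(4)) = −1/720 · (-3.13967e-07 − (-0.0146484)) = -2.03446e-05.
Partial sum through k=2: 0.0391861.
Correction k=3: B_{6}/6! · (f^{(5)}(24) − f^{(5)}(4)) = 1/30240 · (-2.28934e-08 − (-0.0384521)) = 1.27156e-06.

S_3 ≈ 0.0391873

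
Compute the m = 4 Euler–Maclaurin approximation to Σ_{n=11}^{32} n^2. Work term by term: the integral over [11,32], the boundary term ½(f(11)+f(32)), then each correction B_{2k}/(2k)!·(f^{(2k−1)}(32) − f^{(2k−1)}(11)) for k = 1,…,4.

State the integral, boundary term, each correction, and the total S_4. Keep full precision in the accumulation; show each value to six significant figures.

Integral: ∫_11^32 x^2 dx = 10479.0.
Endpoint term: (f(11) + f(32))/2 = (121.000 + 1024.00)/2 = 572.500.
So far: 11051.5.
Order-1 term: 1/12 · (64.0000 − 22.0000) = 3.50000.
Running total after k=1: 11055.0.
Order-2 term: −1/720 · (0.00000 − 0.00000) = 0.00000.
Running total after k=2: 11055.0.
Order-3 term: 1/30240 · (0.00000 − 0.00000) = 0.00000.
Running total after k=3: 11055.0.
Order-4 term: −1/1209600 · (0.00000 − 0.00000) = 0.00000.

S_4 ≈ 11055.0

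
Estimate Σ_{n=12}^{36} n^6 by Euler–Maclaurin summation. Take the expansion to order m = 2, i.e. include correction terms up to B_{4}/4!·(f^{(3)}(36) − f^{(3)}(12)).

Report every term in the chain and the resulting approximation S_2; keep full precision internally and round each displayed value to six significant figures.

S_2 ≈ 1.23097e+10

Integral: ∫_12^36 x^6 dx = 1.11898e+10.
½[f(12) + f(36)] = ½[2.98598e+06 + 2.17678e+09] = 1.08988e+09.
Running total after boundary: 1.22796e+10.
Order-1 term: 1/12 · (3.62797e+08 − 1.49299e+06) = 3.01087e+07.
Partial sum through k=1: 1.23098e+10.
Order-2 term: −1/720 · (5.59872e+06 − 207360) = -7488.00.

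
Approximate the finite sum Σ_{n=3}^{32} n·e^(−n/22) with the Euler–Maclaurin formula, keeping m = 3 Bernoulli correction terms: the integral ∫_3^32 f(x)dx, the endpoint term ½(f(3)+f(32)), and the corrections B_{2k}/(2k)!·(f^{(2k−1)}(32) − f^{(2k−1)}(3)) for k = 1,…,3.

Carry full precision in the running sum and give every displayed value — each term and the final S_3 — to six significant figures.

S_3 ≈ 207.456

The integral term ∫_3^32 x·e^(−x/22) dx = 202.483.
Boundary: ½(f(3) + f(32)) = ½(2.61758 + 7.47221) = 5.04489.
Integral + boundary = 207.528.
Correction k=1: B_{2}/2! · (f^{(1)}(32) − f^{(1)}(3)) = 1/12 · (-0.106139 − 0.753545) = -0.0716403.
Running total after k=1: 207.456.
Correction k=2: B_{4}/4! · (f^{(3)}(32) − f^{(3)}(3)) = −1/720 · (0.000745607 − 0.00516239) = 6.13442e-06.
Running total after k=2: 207.456.
Correction k=3: B_{6}/6! · (f^{(5)}(32) − f^{(5)}(3)) = 1/30240 · (3.53411e-06 − 1.81154e-05) = -4.82186e-10.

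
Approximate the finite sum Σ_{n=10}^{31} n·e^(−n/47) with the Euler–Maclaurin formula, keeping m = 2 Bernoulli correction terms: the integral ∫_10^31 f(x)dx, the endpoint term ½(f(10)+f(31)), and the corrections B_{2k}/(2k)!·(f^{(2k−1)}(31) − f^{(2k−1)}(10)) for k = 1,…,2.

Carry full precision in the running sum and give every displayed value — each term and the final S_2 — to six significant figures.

S_2 ≈ 281.992

∫_10^31 x·e^(−x/47) dx evaluates to 269.974.
Endpoint term: (f(10) + f(31))/2 = (8.08345 + 16.0292)/2 = 12.0563.
Running total after boundary: 282.030.
k=1: B_{2}/(2)! × [f^{(1)}(31) − f^{(1)}(10)] = 1/12 × (0.176024 − 0.636357) = -0.0383611.
Running total after k=1: 281.992.
k=2: B_{4}/(4)! × [f^{(3)}(31) − f^{(3)}(10)] = −1/720 × (0.000547835 − 0.00101994) = 6.55702e-07.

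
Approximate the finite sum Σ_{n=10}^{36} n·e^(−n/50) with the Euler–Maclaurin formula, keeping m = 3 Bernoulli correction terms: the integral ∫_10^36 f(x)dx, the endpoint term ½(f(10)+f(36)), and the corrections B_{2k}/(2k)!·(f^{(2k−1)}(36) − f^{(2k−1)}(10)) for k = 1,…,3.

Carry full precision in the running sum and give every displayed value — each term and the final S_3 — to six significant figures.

∫_10^36 x·e^(−x/50) dx evaluates to 363.158.
Endpoint term: (f(10) + f(36))/2 = (8.18731 + 17.5231)/2 = 12.8552.
Running total after boundary: 376.013.
Correction k=1: B_{2}/2! · (f^{(1)}(36) − f^{(1)}(10)) = 1/12 · (0.136291 − 0.654985) = -0.0432245.
Running total after k=1: 375.970.
Correction k=2: B_{4}/4! · (f^{(3)}(36) − f^{(3)}(10)) = −1/720 · (0.000443918 − 0.000916978) = 6.57028e-07.
Running total after k=2: 375.970.
Correction k=3: B_{6}/6! · (f^{(5)}(36) − f^{(5)}(10)) = 1/30240 · (3.33328e-07 − 6.28785e-07) = -9.77041e-12.

S_3 ≈ 375.970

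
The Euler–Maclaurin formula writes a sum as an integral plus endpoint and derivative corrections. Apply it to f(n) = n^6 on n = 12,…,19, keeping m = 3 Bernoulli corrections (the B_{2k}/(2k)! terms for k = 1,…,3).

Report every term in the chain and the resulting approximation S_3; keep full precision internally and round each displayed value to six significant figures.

Integral: ∫_12^19 x^6 dx = 1.22577e+08.
Endpoint term: (f(12) + f(19))/2 = (2.98598e+06 + 4.70459e+07)/2 = 2.50159e+07.
Running total after boundary: 1.47593e+08.
Correction k=1: B_{2}/2! · (f^{(1)}(19) − f^{(1)}(12)) = 1/12 · (1.48566e+07 − 1.49299e+06) = 1.11363e+06.
Running total after k=1: 1.48707e+08.
Correction k=2: B_{4}/4! · (f^{(3)}(19) − f^{(3)}(12)) = −1/720 · (823080 − 207360) = -855.167.
Running total after k=2: 1.48706e+08.
Correction k=3: B_{6}/6! · (f^{(5)}(19) − f^{(5)}(12)) = 1/30240 · (13680.0 − 8640.00) = 0.166667.

S_3 ≈ 1.48706e+08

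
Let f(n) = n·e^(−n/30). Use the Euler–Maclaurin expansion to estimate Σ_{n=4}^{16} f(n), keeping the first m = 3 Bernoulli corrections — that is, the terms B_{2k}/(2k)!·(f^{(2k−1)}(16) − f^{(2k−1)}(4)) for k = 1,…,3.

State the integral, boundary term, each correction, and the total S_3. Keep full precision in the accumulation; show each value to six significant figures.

S_3 ≈ 89.5081

∫_4^16 x·e^(−x/30) dx evaluates to 83.1050.
Boundary: ½(f(4) + f(16)) = ½(3.50069 + 9.38634) = 6.44352.
Running total after boundary: 89.5485.
k=1: B_{2}/(2)! × [f^{(1)}(16) − f^{(1)}(4)] = 1/12 × (0.273768 − 0.758484) = -0.0403929.
Partial sum through k=1: 89.5081.
k=2: B_{4}/(4)! × [f^{(3)}(16) − f^{(3)}(4)] = −1/720 × (0.00160785 − 0.00278759) = 1.63853e-06.
Partial sum through k=2: 89.5081.
k=3: B_{6}/(6)! × [f^{(5)}(16) − f^{(5)}(4)] = 1/30240 × (3.23500e-06 − 5.25824e-06) = -6.69061e-11.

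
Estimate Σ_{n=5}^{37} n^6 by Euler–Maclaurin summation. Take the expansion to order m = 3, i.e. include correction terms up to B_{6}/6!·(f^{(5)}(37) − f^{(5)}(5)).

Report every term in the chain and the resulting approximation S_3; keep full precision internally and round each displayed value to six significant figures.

Integral: ∫_5^37 x^6 dx = 1.35617e+10.
Boundary: ½(f(5) + f(37)) = ½(15625.0 + 2.56573e+09) = 1.28287e+09.
So far: 1.48446e+10.
k=1: B_{2}/(2)! × [f^{(1)}(37) − f^{(1)}(5)] = 1/12 × (4.16064e+08 − 18750.0) = 3.46704e+07.
After k=1: 1.48792e+10.
k=2: B_{4}/(4)! × [f^{(3)}(37) − f^{(3)}(5)] = −1/720 × (6.07836e+06 − 15000.0) = -8421.33.
After k=2: 1.48792e+10.
k=3: B_{6}/(6)! × [f^{(5)}(37) − f^{(5)}(5)] = 1/30240 × (26640.0 − 3600.00) = 0.761905.

S_3 ≈ 1.48792e+10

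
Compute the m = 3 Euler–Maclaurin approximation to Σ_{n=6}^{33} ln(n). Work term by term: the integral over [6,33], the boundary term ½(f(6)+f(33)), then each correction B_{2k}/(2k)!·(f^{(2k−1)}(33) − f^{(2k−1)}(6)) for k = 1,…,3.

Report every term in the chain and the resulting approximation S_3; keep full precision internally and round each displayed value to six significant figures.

∫_6^33 ln(x) dx evaluates to 77.6342.
Boundary: ½(f(6) + f(33)) = ½(1.79176 + 3.49651) = 2.64413.
Integral + boundary = 80.2783.
k=1: B_{2}/(2)! × [f^{(1)}(33) − f^{(1)}(6)] = 1/12 × (0.0303030 − 0.166667) = -0.0113636.
Partial sum through k=1: 80.2670.
k=2: B_{4}/(4)! × [f^{(3)}(33) − f^{(3)}(6)] = −1/720 × (5.56529e-05 − 0.00925926) = 1.27828e-05.
Partial sum through k=2: 80.2670.
k=3: B_{6}/(6)! × [f^{(5)}(33) − f^{(5)}(6)] = 1/30240 × (6.13256e-07 − 0.00308642) = -1.02044e-07.

S_3 ≈ 80.2670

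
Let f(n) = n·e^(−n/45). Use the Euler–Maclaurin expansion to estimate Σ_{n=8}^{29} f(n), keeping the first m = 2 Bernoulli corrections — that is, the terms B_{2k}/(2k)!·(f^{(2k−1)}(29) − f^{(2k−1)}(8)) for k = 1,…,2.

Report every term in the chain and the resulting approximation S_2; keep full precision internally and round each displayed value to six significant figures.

∫_8^29 x·e^(−x/45) dx evaluates to 248.454.
Endpoint term: (f(8) + f(29))/2 = (6.69703 + 15.2237)/2 = 10.9603.
Integral + boundary = 259.414.
Order-1 term: 1/12 · (0.186650 − 0.688306) = -0.0418046.
Partial sum through k=1: 259.373.
Order-2 term: −1/720 · (0.000610646 − 0.00116670) = 7.72293e-07.

S_2 ≈ 259.373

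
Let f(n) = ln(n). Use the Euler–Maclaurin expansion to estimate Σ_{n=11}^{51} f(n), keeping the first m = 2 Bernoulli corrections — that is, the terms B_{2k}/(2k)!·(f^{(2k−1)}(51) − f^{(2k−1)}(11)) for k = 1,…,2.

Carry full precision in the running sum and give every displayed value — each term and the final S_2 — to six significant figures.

Integral: ∫_11^51 ln(x) dx = 134.146.
Endpoint term: (f(11) + f(51))/2 = (2.39790 + 3.93183)/2 = 3.16486.
Integral + boundary = 137.311.
k=1: B_{2}/(2)! × [f^{(1)}(51) − f^{(1)}(11)] = 1/12 × (0.0196078 − 0.0909091) = -0.00594177.
Running total after k=1: 137.305.
k=2: B_{4}/(4)! × [f^{(3)}(51) − f^{(3)}(11)] = −1/720 × (1.50772e-05 − 0.00150263) = 2.06605e-06.

S_2 ≈ 137.305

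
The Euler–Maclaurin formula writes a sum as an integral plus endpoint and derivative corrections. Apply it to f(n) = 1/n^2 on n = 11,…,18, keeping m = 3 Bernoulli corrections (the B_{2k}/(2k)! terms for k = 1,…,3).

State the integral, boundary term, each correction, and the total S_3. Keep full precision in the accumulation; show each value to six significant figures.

∫_11^18 1/x^2 dx evaluates to 0.0353535.
Endpoint term: (f(11) + f(18))/2 = (0.00826446 + 0.00308642)/2 = 0.00567544.
Running total after boundary: 0.0410290.
k=1: B_{2}/(2)! × [f^{(1)}(18) − f^{(1)}(11)] = 1/12 × (-0.000342936 − (-0.00150263)) = 9.66412e-05.
After k=1: 0.0411256.
k=2: B_{4}/(4)! × [f^{(3)}(18) − f^{(3)}(11)] = −1/720 × (-1.27013e-05 − (-0.000149021)) = -1.89333e-07.
After k=2: 0.0411254.
k=3: B_{6}/(6)! × [f^{(5)}(18) − f^{(5)}(11)] = 1/30240 × (-1.17605e-06 − (-3.69474e-05)) = 1.18291e-09.

S_3 ≈ 0.0411254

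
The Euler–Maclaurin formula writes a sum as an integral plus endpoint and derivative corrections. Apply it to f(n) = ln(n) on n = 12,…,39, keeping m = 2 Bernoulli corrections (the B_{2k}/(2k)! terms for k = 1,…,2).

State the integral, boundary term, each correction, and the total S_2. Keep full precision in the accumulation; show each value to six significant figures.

S_2 ≈ 89.1295

Integral: ∫_12^39 ln(x) dx = 86.0600.
Boundary: ½(f(12) + f(39)) = ½(2.48491 + 3.66356) = 3.07423.
So far: 89.1343.
Correction k=1: B_{2}/2! · (f^{(1)}(39) − f^{(1)}(12)) = 1/12 · (0.0256410 − 0.0833333) = -0.00480769.
Partial sum through k=1: 89.1295.
Correction k=2: B_{4}/4! · (f^{(3)}(39) − f^{(3)}(12)) = −1/720 · (3.37160e-05 − 0.00115741) = 1.56068e-06.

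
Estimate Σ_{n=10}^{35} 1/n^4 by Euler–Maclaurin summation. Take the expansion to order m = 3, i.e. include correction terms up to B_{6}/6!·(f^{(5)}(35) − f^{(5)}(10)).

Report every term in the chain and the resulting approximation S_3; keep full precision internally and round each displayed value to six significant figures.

∫_10^35 1/x^4 dx evaluates to 0.000325559.
Endpoint term: (f(10) + f(35))/2 = (0.000100000 + 6.66389e-07)/2 = 5.03332e-05.
Running total after boundary: 0.000375892.
Correction k=1: B_{2}/2! · (f^{(1)}(35) − f^{(1)}(10)) = 1/12 · (-7.61587e-08 − (-4.00000e-05)) = 3.32699e-06.
Partial sum through k=1: 0.000379219.
Correction k=2: B_{4}/4! · (f^{(3)}(35) − f^{(3)}(10)) = −1/720 · (-1.86511e-09 − (-1.20000e-05)) = -1.66641e-08.
Partial sum through k=2: 0.000379202.
Correction k=3: B_{6}/6! · (f^{(5)}(35) − f^{(5)}(10)) = 1/30240 · (-8.52623e-11 − (-6.72000e-06)) = 2.22219e-10.

S_3 ≈ 0.000379203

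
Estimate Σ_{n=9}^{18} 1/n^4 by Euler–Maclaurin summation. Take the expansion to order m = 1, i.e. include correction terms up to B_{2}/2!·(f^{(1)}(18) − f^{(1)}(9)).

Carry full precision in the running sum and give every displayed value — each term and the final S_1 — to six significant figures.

The integral term ∫_9^18 1/x^4 dx = 0.000400091.
Boundary: ½(f(9) + f(18)) = ½(0.000152416 + 9.52599e-06) = 8.09709e-05.
So far: 0.000481062.
k=1: B_{2}/(2)! × [f^{(1)}(18) − f^{(1)}(9)] = 1/12 × (-2.11689e-06 − (-6.77404e-05)) = 5.46862e-06.

S_1 ≈ 0.000486531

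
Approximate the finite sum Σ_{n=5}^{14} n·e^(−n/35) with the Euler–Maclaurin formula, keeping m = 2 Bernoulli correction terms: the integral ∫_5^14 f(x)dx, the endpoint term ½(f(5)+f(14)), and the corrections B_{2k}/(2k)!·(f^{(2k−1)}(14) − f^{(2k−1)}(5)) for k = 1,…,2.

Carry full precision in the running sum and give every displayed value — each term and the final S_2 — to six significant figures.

S_2 ≈ 70.8612

∫_5^14 x·e^(−x/35) dx evaluates to 64.0302.
Boundary: ½(f(5) + f(14)) = ½(4.33439 + 9.38448) = 6.85944.
Running total after boundary: 70.8896.
k=1: B_{2}/(2)! × [f^{(1)}(14) − f^{(1)}(5)] = 1/12 × (0.402192 − 0.743038) = -0.0284038.
Partial sum through k=1: 70.8612.
k=2: B_{4}/(4)! × [f^{(3)}(14) − f^{(3)}(5)] = −1/720 × (0.00142272 − 0.00202187) = 8.32156e-07.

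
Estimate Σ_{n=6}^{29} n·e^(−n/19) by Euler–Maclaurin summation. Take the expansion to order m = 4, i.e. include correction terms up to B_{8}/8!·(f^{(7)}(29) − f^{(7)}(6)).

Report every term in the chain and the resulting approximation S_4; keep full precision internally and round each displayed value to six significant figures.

S_4 ≈ 153.455

Integral: ∫_6^29 x·e^(−x/19) dx = 148.167.
Endpoint term: (f(6) + f(29))/2 = (4.37528 + 6.30271)/2 = 5.33899.
So far: 153.506.
Correction k=1: B_{2}/2! · (f^{(1)}(29) − f^{(1)}(6)) = 1/12 · (-0.114387 − 0.498935) = -0.0511102.
Partial sum through k=1: 153.455.
Correction k=2: B_{4}/4! · (f^{(3)}(29) − f^{(3)}(6)) = −1/720 · (0.000887211 − 0.00542205) = 6.29839e-06.
Partial sum through k=2: 153.455.
Correction k=3: B_{6}/6! · (f^{(5)}(29) − f^{(5)}(6)) = 1/30240 · (5.79303e-06 − 2.62106e-05) = -6.75183e-10.
Partial sum through k=3: 153.455.
Correction k=4: B_{8}/8! · (f^{(7)}(29) − f^{(7)}(6)) = −1/1209600 · (2.52864e-08 − 1.03606e-07) = 6.47479e-14.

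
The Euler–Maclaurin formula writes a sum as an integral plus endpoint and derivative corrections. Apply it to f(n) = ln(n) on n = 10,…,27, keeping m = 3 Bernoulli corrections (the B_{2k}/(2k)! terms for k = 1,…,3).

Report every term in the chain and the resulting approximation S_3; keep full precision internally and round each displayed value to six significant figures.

S_3 ≈ 51.7557

Integral: ∫_10^27 ln(x) dx = 48.9617.
Boundary: ½(f(10) + f(27)) = ½(2.30259 + 3.29584) = 2.79921.
Running total after boundary: 51.7610.
k=1: B_{2}/(2)! × [f^{(1)}(27) − f^{(1)}(10)] = 1/12 × (0.0370370 − 0.100000) = -0.00524691.
Partial sum through k=1: 51.7557.
k=2: B_{4}/(4)! × [f^{(3)}(27) − f^{(3)}(10)] = −1/720 × (0.000101611 − 0.00200000) = 2.63665e-06.
Partial sum through k=2: 51.7557.
k=3: B_{6}/(6)! × [f^{(5)}(27) − f^{(5)}(10)] = 1/30240 × (1.67260e-06 − 0.000240000) = -7.88120e-09.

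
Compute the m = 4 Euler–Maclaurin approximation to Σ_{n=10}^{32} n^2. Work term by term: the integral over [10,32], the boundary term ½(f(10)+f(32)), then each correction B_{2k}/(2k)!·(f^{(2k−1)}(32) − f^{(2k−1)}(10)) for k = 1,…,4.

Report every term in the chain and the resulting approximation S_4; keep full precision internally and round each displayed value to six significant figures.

Integral: ∫_10^32 x^2 dx = 10589.3.
Endpoint term: (f(10) + f(32))/2 = (100.000 + 1024.00)/2 = 562.000.
Running total after boundary: 11151.3.
Order-1 term: 1/12 · (64.0000 − 20.0000) = 3.66667.
Partial sum through k=1: 11155.0.
Order-2 term: −1/720 · (0.00000 − 0.00000) = 0.00000.
Partial sum through k=2: 11155.0.
Order-3 term: 1/30240 · (0.00000 − 0.00000) = 0.00000.
Partial sum through k=3: 11155.0.
Order-4 term: −1/1209600 · (0.00000 − 0.00000) = 0.00000.

S_4 ≈ 11155.0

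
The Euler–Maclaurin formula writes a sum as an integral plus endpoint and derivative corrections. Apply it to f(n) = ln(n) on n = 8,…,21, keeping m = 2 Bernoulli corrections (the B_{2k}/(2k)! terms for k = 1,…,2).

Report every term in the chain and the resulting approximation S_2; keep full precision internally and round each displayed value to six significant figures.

S_2 ≈ 36.8550

Integral: ∫_8^21 ln(x) dx = 34.2994.
Boundary: ½(f(8) + f(21)) = ½(2.07944 + 3.04452) = 2.56198.
Integral + boundary = 36.8614.
Order-1 term: 1/12 · (0.0476190 − 0.125000) = -0.00644841.
Running total after k=1: 36.8550.
Order-2 term: −1/720 · (0.000215959 − 0.00390625) = 5.12540e-06.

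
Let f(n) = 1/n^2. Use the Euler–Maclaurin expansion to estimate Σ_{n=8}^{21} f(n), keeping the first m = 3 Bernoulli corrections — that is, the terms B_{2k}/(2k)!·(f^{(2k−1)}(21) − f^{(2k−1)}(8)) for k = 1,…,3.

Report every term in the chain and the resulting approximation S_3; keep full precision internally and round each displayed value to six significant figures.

S_3 ≈ 0.0866338

∫_8^21 1/x^2 dx evaluates to 0.0773810.
Endpoint term: (f(8) + f(21))/2 = (0.0156250 + 0.00226757)/2 = 0.00894629.
So far: 0.0863272.
k=1: B_{2}/(2)! × [f^{(1)}(21) − f^{(1)}(8)] = 1/12 × (-0.000215959 − (-0.00390625)) = 0.000307524.
After k=1: 0.0866348.
k=2: B_{4}/(4)! × [f^{(3)}(21) − f^{(3)}(8)] = −1/720 × (-5.87645e-06 − (-0.000732422)) = -1.00909e-06.
After k=2: 0.0866338.
k=3: B_{6}/(6)! × [f^{(5)}(21) − f^{(5)}(8)] = 1/30240 × (-3.99758e-07 − (-0.000343323)) = 1.13400e-08.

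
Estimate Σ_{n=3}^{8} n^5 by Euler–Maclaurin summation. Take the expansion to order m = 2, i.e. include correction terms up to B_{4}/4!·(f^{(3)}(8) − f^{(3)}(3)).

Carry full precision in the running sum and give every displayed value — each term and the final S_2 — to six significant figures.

The integral term ∫_3^8 x^5 dx = 43569.2.
½[f(3) + f(8)] = ½[243.000 + 32768.0] = 16505.5.
Running total after boundary: 60074.7.
Correction k=1: B_{2}/2! · (f^{(1)}(8) − f^{(1)}(3)) = 1/12 · (20480.0 − 405.000) = 1672.92.
Running total after k=1: 61747.6.
Correction k=2: B_{4}/4! · (f^{(3)}(8) − f^{(3)}(3)) = −1/720 · (3840.00 − 540.000) = -4.58333.

S_2 ≈ 61743.0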